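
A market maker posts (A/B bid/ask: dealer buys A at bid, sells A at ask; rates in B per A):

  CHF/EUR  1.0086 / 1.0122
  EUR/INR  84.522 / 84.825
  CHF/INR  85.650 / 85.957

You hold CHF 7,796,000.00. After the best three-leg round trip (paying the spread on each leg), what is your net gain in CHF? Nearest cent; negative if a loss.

Best loop CHF → INR → EUR → CHF:
CHF 7,796,000.00 × 85.650 (sell CHF at bid) = INR 667,727,400.00
INR 667,727,400.00 ÷ 84.825 (buy EUR at ask) = EUR 7,871,823.17
EUR 7,871,823.17 ÷ 1.0122 (buy CHF at ask) = CHF 7,776,944.44

Net result: CHF -19,055.56 (no profitable arbitrage after spreads)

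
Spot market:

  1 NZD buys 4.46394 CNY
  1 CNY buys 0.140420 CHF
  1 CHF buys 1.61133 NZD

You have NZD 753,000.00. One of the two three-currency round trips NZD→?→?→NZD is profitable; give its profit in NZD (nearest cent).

Profitable loop is NZD → CNY → CHF → NZD:
NZD 753,000.00 × 4.46394 = CNY 3,361,346.82
CNY 3,361,346.82 × 0.140420 = CHF 472,000.32
CHF 472,000.32 × 1.61133 = NZD 760,548.28
Profit = NZD 760,548.28 − NZD 753,000.00

Profit: NZD 7,548.28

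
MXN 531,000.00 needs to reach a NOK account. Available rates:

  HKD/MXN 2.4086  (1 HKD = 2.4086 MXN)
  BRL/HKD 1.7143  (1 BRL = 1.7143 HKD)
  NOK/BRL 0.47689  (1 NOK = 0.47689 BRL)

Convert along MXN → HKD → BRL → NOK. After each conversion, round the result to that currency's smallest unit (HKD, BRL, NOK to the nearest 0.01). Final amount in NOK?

NOK 269,665.14

MXN 531,000.00 ÷ 2.4086 = HKD 220,460.02
HKD 220,460.02 ÷ 1.7143 = BRL 128,600.61
BRL 128,600.61 ÷ 0.47689 = NOK 269,665.14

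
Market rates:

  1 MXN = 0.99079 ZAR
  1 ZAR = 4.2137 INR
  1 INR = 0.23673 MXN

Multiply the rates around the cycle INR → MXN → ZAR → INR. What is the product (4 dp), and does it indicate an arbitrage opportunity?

Around INR → MXN → ZAR → INR: 1 × 0.23673 × 0.99079 × 4.2137 = 0.988322
Product < 1; profitable direction is INR → ZAR → MXN → INR.

0.9883 (arbitrage exists)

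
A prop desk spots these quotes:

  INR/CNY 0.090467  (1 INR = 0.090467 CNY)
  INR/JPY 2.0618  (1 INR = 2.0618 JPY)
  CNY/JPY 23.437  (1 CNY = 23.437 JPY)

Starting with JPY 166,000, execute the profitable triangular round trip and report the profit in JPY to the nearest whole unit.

Profitable loop is JPY → INR → CNY → JPY:
JPY 166,000 ÷ 2.0618 = INR 80,512.17
INR 80,512.17 × 0.090467 = CNY 7,283.69
CNY 7,283.69 × 23.437 = JPY 170,708
Profit = JPY 170,708 − JPY 166,000

Profit: JPY 4,708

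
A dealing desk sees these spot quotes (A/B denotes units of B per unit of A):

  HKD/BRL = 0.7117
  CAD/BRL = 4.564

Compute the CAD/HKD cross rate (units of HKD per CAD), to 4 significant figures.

1 CAD × 4.564 = 4.564 BRL
4.564 BRL ÷ 0.7117 = 6.41281 HKD

CAD/HKD = 6.413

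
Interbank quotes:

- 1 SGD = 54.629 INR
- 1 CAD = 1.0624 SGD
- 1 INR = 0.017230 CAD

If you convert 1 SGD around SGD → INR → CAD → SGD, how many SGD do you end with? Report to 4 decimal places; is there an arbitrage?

Around SGD → INR → CAD → SGD: 1 × 54.629 × 0.017230 × 1.0624 = 0.999992
Product ≈ 1 (deviation 0.001%, within rounding noise).

1.0000 (no arbitrage)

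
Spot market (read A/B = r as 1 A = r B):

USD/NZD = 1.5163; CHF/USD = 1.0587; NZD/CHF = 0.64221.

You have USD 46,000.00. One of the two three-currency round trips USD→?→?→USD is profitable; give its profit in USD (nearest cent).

Profit: USD 1,423.43

Profitable loop is USD → NZD → CHF → USD:
USD 46,000.00 × 1.5163 = NZD 69,749.80
NZD 69,749.80 × 0.64221 = CHF 44,794.02
CHF 44,794.02 × 1.0587 = USD 47,423.43
Profit = USD 47,423.43 − USD 46,000.00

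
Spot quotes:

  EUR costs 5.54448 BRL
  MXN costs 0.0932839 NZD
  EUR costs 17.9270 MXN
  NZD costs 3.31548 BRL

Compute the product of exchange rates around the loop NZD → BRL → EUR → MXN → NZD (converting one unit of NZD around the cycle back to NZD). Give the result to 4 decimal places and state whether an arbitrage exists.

1.0000 (no arbitrage)

Around NZD → BRL → EUR → MXN → NZD: 1 × 3.31548 ÷ 5.54448 × 17.9270 × 0.0932839 = 1.000000
Product ≈ 1 (deviation 0.000%, within rounding noise).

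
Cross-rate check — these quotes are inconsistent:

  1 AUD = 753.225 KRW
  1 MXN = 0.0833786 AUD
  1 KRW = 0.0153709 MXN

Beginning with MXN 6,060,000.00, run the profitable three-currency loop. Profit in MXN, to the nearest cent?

Profitable loop is MXN → KRW → AUD → MXN:
MXN 6,060,000.00 ÷ 0.0153709 = KRW 394,251,475
KRW 394,251,475 ÷ 753.225 = AUD 523,417.94
AUD 523,417.94 ÷ 0.0833786 = MXN 6,277,605.24
Profit = MXN 6,277,605.24 − MXN 6,060,000.00

Profit: MXN 217,605.24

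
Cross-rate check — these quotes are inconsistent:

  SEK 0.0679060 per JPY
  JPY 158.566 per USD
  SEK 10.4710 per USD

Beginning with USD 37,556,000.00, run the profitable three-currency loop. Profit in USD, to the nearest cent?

Profitable loop is USD → JPY → SEK → USD:
USD 37,556,000.00 × 158.566 = JPY 5,955,104,696
JPY 5,955,104,696 × 0.0679060 = SEK 404,387,339.49
SEK 404,387,339.49 ÷ 10.4710 = USD 38,619,744.01
Profit = USD 38,619,744.01 − USD 37,556,000.00

Profit: USD 1,063,744.01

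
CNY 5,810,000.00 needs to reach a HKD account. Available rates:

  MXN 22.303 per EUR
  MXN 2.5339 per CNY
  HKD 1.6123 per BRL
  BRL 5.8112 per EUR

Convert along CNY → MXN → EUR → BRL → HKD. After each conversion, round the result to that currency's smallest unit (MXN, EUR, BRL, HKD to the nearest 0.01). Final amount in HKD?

HKD 6,184,633.87

CNY 5,810,000.00 × 2.5339 = MXN 14,721,959.00
MXN 14,721,959.00 ÷ 22.303 = EUR 660,088.73
EUR 660,088.73 × 5.8112 = BRL 3,835,907.63
BRL 3,835,907.63 × 1.6123 = HKD 6,184,633.87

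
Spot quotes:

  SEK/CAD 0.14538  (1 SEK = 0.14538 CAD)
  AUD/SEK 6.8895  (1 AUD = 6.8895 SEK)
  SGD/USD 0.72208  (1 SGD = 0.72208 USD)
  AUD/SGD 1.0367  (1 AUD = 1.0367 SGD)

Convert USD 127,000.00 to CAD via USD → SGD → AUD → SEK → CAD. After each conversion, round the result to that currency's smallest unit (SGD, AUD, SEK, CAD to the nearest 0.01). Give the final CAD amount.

USD 127,000.00 ÷ 0.72208 = SGD 175,880.79
SGD 175,880.79 ÷ 1.0367 = AUD 169,654.47
AUD 169,654.47 × 6.8895 = SEK 1,168,834.47
SEK 1,168,834.47 × 0.14538 = CAD 169,925.16

CAD 169,925.16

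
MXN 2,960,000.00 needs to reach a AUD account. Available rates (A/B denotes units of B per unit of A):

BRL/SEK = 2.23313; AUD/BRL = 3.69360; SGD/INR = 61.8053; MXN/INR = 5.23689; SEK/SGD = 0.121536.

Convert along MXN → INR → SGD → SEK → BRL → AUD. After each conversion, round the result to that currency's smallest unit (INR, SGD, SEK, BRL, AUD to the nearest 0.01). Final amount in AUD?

AUD 250,190.40

MXN 2,960,000.00 × 5.23689 = INR 15,501,194.40
INR 15,501,194.40 ÷ 61.8053 = SGD 250,806.88
SGD 250,806.88 ÷ 0.121536 = SEK 2,063,642.71
SEK 2,063,642.71 ÷ 2.23313 = BRL 924,103.26
BRL 924,103.26 ÷ 3.69360 = AUD 250,190.40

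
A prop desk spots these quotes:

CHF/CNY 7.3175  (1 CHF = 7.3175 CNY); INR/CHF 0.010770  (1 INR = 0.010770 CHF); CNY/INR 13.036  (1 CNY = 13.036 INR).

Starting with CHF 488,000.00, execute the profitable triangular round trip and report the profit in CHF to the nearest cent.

Profitable loop is CHF → CNY → INR → CHF:
CHF 488,000.00 × 7.3175 = CNY 3,570,940.00
CNY 3,570,940.00 × 13.036 = INR 46,550,773.84
INR 46,550,773.84 × 0.010770 = CHF 501,351.83
Profit = CHF 501,351.83 − CHF 488,000.00

Profit: CHF 13,351.83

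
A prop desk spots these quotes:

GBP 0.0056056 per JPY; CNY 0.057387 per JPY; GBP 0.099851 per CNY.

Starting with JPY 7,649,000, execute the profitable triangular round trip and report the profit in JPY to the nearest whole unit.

Profitable loop is JPY → CNY → GBP → JPY:
JPY 7,649,000 × 0.057387 = CNY 438,953.16
CNY 438,953.16 × 0.099851 = GBP 43,829.91
GBP 43,829.91 ÷ 0.0056056 = JPY 7,818,951
Profit = JPY 7,818,951 − JPY 7,649,000

Profit: JPY 169,951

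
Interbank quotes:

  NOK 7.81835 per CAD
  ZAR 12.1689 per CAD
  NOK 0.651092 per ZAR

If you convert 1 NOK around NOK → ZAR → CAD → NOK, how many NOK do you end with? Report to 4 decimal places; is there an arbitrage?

Around NOK → ZAR → CAD → NOK: 1 ÷ 0.651092 ÷ 12.1689 × 7.81835 = 0.986782
Product < 1; profitable direction is NOK → CAD → ZAR → NOK.

0.9868 (arbitrage exists)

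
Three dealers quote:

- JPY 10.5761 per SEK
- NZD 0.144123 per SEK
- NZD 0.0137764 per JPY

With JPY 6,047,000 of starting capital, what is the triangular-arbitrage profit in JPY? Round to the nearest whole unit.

Profitable loop is JPY → NZD → SEK → JPY:
JPY 6,047,000 × 0.0137764 = NZD 83,305.89
NZD 83,305.89 ÷ 0.144123 = SEK 578,019.41
SEK 578,019.41 × 10.5761 = JPY 6,113,191
Profit = JPY 6,113,191 − JPY 6,047,000

Profit: JPY 66,191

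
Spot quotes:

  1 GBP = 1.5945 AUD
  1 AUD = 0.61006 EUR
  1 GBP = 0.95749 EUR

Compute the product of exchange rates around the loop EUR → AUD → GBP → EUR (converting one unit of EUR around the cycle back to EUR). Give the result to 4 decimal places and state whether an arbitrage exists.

0.9843 (arbitrage exists)

Around EUR → AUD → GBP → EUR: 1 ÷ 0.61006 ÷ 1.5945 × 0.95749 = 0.984322
Product < 1; profitable direction is EUR → GBP → AUD → EUR.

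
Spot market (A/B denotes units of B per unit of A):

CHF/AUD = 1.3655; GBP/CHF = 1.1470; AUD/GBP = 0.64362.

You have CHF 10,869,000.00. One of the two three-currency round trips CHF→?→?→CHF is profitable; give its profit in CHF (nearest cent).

Profit: CHF 87,560.52

Profitable loop is CHF → AUD → GBP → CHF:
CHF 10,869,000.00 × 1.3655 = AUD 14,841,619.50
AUD 14,841,619.50 × 0.64362 = GBP 9,552,363.14
GBP 9,552,363.14 × 1.1470 = CHF 10,956,560.52
Profit = CHF 10,956,560.52 − CHF 10,869,000.00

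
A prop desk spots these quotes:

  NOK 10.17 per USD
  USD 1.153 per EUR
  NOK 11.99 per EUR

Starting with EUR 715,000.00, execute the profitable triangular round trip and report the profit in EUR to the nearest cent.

Profit: EUR 16,096.94

Profitable loop is EUR → NOK → USD → EUR:
EUR 715,000.00 × 11.99 = NOK 8,572,850.00
NOK 8,572,850.00 ÷ 10.17 = USD 842,954.77
USD 842,954.77 ÷ 1.153 = EUR 731,096.94
Profit = EUR 731,096.94 − EUR 715,000.00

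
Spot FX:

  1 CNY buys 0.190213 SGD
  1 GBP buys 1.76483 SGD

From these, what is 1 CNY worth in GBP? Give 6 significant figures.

CNY/GBP = 0.107780

1 CNY × 0.190213 = 0.190213 SGD
0.190213 SGD ÷ 1.76483 = 0.10778 GBP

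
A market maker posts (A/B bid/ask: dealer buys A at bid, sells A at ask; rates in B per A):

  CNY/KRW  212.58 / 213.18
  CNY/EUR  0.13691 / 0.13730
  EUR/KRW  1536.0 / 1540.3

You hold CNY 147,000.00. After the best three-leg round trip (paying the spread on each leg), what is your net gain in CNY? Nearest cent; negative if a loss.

Net profit: CNY 762.38

Best loop CNY → KRW → EUR → CNY:
CNY 147,000.00 × 212.58 (sell CNY at bid) = KRW 31,249,260
KRW 31,249,260 ÷ 1540.3 (buy EUR at ask) = EUR 20,287.78
EUR 20,287.78 ÷ 0.13730 (buy CNY at ask) = CNY 147,762.38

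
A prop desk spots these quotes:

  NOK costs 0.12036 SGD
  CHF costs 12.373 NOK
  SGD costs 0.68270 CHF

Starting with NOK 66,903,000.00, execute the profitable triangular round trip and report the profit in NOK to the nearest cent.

Profitable loop is NOK → SGD → CHF → NOK:
NOK 66,903,000.00 × 0.12036 = SGD 8,052,445.08
SGD 8,052,445.08 × 0.68270 = CHF 5,497,404.26
CHF 5,497,404.26 × 12.373 = NOK 68,019,382.86
Profit = NOK 68,019,382.86 − NOK 66,903,000.00

Profit: NOK 1,116,382.86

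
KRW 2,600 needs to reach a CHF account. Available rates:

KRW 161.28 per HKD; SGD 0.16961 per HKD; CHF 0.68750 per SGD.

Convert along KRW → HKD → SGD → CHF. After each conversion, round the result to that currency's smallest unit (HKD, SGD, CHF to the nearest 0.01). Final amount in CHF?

CHF 1.88

KRW 2,600 ÷ 161.28 = HKD 16.12
HKD 16.12 × 0.16961 = SGD 2.73
SGD 2.73 × 0.68750 = CHF 1.88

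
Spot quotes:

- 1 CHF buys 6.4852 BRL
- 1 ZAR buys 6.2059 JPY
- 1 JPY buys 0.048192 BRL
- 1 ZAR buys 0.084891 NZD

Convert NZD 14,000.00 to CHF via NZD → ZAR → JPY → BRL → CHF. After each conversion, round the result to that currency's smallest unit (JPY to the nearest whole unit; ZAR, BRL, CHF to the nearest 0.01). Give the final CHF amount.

CHF 7,605.41

NZD 14,000.00 ÷ 0.084891 = ZAR 164,917.36
ZAR 164,917.36 × 6.2059 = JPY 1,023,461
JPY 1,023,461 × 0.048192 = BRL 49,322.63
BRL 49,322.63 ÷ 6.4852 = CHF 7,605.41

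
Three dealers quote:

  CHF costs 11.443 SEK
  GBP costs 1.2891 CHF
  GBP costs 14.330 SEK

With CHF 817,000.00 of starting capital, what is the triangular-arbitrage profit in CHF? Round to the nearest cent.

Profit: CHF 24,012.35

Profitable loop is CHF → SEK → GBP → CHF:
CHF 817,000.00 × 11.443 = SEK 9,348,931.00
SEK 9,348,931.00 ÷ 14.330 = GBP 652,402.72
GBP 652,402.72 × 1.2891 = CHF 841,012.35
Profit = CHF 841,012.35 − CHF 817,000.00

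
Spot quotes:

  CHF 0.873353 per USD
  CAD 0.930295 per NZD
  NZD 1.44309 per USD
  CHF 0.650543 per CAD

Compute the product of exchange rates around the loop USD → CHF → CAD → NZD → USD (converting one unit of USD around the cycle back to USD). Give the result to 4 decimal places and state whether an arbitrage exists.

Around USD → CHF → CAD → NZD → USD: 1 × 0.873353 ÷ 0.650543 ÷ 0.930295 ÷ 1.44309 = 0.999999
Product ≈ 1 (deviation 0.000%, within rounding noise).

1.0000 (no arbitrage)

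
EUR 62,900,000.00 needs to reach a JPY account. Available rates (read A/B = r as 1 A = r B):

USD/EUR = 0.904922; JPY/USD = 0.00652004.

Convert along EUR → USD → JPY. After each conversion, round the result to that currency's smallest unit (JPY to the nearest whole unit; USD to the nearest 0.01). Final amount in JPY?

EUR 62,900,000.00 ÷ 0.904922 = USD 69,508,753.24
USD 69,508,753.24 ÷ 0.00652004 = JPY 10,660,786,320

JPY 10,660,786,320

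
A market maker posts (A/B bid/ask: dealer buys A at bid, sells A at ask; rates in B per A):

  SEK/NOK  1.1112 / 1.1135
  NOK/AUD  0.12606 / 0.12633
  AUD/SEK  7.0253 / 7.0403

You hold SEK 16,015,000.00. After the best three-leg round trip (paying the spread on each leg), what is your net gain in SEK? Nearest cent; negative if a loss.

Net profit: SEK 156,081.28

Best loop SEK → AUD → NOK → SEK:
SEK 16,015,000.00 ÷ 7.0403 (buy AUD at ask) = AUD 2,274,761.02
AUD 2,274,761.02 ÷ 0.12633 (buy NOK at ask) = NOK 18,006,499.00
NOK 18,006,499.00 ÷ 1.1135 (buy SEK at ask) = SEK 16,171,081.28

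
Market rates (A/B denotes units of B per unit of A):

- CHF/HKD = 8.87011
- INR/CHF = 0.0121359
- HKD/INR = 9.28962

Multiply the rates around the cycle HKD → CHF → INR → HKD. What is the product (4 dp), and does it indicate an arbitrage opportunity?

Around HKD → CHF → INR → HKD: 1 ÷ 8.87011 ÷ 0.0121359 ÷ 9.28962 = 1.000002
Product ≈ 1 (deviation 0.000%, within rounding noise).

1.0000 (no arbitrage)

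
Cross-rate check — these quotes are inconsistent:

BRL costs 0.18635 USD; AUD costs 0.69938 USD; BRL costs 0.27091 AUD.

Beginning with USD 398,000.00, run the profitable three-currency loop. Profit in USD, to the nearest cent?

Profitable loop is USD → BRL → AUD → USD:
USD 398,000.00 ÷ 0.18635 = BRL 2,135,766.03
BRL 2,135,766.03 × 0.27091 = AUD 578,600.38
AUD 578,600.38 × 0.69938 = USD 404,661.53
Profit = USD 404,661.53 − USD 398,000.00

Profit: USD 6,661.53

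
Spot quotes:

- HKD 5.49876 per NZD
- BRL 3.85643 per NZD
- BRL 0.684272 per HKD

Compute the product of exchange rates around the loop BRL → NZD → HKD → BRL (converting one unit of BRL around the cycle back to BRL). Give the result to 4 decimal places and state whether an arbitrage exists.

0.9757 (arbitrage exists)

Around BRL → NZD → HKD → BRL: 1 ÷ 3.85643 × 5.49876 × 0.684272 = 0.975682
Product < 1; profitable direction is BRL → HKD → NZD → BRL.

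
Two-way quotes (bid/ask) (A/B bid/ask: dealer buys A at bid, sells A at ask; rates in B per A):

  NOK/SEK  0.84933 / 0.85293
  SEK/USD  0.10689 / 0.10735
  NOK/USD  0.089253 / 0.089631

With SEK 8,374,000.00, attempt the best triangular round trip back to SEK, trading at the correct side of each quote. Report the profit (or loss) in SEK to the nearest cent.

Net profit: SEK 107,804.47

Best loop SEK → USD → NOK → SEK:
SEK 8,374,000.00 × 0.10689 (sell SEK at bid) = USD 895,096.86
USD 895,096.86 ÷ 0.089631 (buy NOK at ask) = NOK 9,986,465.17
NOK 9,986,465.17 × 0.84933 (sell NOK at bid) = SEK 8,481,804.47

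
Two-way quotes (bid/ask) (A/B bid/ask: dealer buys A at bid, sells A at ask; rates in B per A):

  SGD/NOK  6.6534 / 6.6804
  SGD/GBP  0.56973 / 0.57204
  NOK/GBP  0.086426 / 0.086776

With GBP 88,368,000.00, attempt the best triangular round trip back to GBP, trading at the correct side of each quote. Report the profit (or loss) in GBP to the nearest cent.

Net profit: GBP 461,389.03

Best loop GBP → SGD → NOK → GBP:
GBP 88,368,000.00 ÷ 0.57204 (buy SGD at ask) = SGD 154,478,707.78
SGD 154,478,707.78 × 6.6534 (sell SGD at bid) = NOK 1,027,808,634.36
NOK 1,027,808,634.36 × 0.086426 (sell NOK at bid) = GBP 88,829,389.03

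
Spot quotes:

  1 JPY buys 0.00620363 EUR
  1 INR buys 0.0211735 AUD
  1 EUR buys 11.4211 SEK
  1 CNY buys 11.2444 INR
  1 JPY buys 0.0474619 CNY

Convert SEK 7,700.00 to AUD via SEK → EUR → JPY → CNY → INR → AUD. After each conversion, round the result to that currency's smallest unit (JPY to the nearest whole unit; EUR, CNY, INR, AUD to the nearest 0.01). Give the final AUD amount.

AUD 1,228.04

SEK 7,700.00 ÷ 11.4211 = EUR 674.19
EUR 674.19 ÷ 0.00620363 = JPY 108,677
JPY 108,677 × 0.0474619 = CNY 5,158.02
CNY 5,158.02 × 11.2444 = INR 57,998.84
INR 57,998.84 × 0.0211735 = AUD 1,228.04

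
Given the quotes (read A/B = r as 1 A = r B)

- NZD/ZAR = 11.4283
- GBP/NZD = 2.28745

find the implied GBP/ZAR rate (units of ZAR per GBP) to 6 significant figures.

GBP/ZAR = 26.1417

1 GBP × 2.28745 = 2.28745 NZD
2.28745 NZD × 11.4283 = 26.1417 ZAR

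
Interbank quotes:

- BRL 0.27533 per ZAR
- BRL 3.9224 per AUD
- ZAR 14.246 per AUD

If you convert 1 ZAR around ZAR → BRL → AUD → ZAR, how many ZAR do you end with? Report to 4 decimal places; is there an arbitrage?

1.0000 (no arbitrage)

Around ZAR → BRL → AUD → ZAR: 1 × 0.27533 ÷ 3.9224 × 14.246 = 0.999988
Product ≈ 1 (deviation 0.001%, within rounding noise).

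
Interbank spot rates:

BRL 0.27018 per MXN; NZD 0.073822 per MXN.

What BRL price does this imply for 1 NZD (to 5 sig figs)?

1 NZD ÷ 0.073822 = 13.5461 MXN
13.5461 MXN × 0.27018 = 3.65988 BRL

NZD/BRL = 3.6599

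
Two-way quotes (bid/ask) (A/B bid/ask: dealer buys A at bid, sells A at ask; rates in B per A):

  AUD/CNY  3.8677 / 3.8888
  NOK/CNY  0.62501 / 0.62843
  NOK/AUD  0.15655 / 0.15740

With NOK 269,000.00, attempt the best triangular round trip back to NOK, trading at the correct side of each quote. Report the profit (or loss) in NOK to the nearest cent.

Net profit: NOK 5,674.86

Best loop NOK → CNY → AUD → NOK:
NOK 269,000.00 × 0.62501 (sell NOK at bid) = CNY 168,127.69
CNY 168,127.69 ÷ 3.8888 (buy AUD at ask) = AUD 43,233.82
AUD 43,233.82 ÷ 0.15740 (buy NOK at ask) = NOK 274,674.86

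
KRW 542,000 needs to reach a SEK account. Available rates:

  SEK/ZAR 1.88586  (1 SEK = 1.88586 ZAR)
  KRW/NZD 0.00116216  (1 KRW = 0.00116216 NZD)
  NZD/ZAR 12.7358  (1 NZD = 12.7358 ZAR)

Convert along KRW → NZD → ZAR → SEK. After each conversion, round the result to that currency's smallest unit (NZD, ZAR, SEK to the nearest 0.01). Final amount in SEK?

SEK 4,253.84

KRW 542,000 × 0.00116216 = NZD 629.89
NZD 629.89 × 12.7358 = ZAR 8,022.15
ZAR 8,022.15 ÷ 1.88586 = SEK 4,253.84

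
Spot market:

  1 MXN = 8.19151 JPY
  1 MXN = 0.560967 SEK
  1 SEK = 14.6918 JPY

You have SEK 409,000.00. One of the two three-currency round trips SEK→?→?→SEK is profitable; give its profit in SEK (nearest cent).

Profitable loop is SEK → JPY → MXN → SEK:
SEK 409,000.00 × 14.6918 = JPY 6,008,946
JPY 6,008,946 ÷ 8.19151 = MXN 733,557.82
MXN 733,557.82 × 0.560967 = SEK 411,501.73
Profit = SEK 411,501.73 − SEK 409,000.00

Profit: SEK 2,501.73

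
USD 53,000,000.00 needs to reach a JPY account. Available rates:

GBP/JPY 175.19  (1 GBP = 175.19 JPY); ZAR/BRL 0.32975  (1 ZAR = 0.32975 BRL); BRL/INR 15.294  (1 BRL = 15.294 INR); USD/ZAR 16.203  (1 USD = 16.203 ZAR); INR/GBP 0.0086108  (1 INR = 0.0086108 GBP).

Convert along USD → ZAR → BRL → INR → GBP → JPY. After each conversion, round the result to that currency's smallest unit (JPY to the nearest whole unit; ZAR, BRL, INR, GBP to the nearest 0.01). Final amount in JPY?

USD 53,000,000.00 × 16.203 = ZAR 858,759,000.00
ZAR 858,759,000.00 × 0.32975 = BRL 283,175,780.25
BRL 283,175,780.25 × 15.294 = INR 4,330,890,383.14
INR 4,330,890,383.14 × 0.0086108 = GBP 37,292,430.91
GBP 37,292,430.91 × 175.19 = JPY 6,533,260,971

JPY 6,533,260,971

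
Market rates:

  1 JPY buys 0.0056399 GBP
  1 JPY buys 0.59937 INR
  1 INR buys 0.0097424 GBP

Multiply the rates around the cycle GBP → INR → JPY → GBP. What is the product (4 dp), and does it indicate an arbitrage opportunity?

0.9659 (arbitrage exists)

Around GBP → INR → JPY → GBP: 1 ÷ 0.0097424 ÷ 0.59937 × 0.0056399 = 0.965852
Product < 1; profitable direction is GBP → JPY → INR → GBP.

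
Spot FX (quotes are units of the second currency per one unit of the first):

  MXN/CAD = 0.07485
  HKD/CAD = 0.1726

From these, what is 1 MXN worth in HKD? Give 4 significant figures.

MXN/HKD = 0.4337

1 MXN × 0.07485 = 0.07485 CAD
0.07485 CAD ÷ 0.1726 = 0.433662 HKD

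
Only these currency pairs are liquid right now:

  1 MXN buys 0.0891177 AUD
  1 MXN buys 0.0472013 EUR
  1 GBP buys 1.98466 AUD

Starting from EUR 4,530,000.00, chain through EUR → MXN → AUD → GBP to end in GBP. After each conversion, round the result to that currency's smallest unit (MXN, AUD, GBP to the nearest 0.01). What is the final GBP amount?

EUR 4,530,000.00 ÷ 0.0472013 = MXN 95,971,932.98
MXN 95,971,932.98 × 0.0891177 = AUD 8,552,797.93
AUD 8,552,797.93 ÷ 1.98466 = GBP 4,309,452.47

GBP 4,309,452.47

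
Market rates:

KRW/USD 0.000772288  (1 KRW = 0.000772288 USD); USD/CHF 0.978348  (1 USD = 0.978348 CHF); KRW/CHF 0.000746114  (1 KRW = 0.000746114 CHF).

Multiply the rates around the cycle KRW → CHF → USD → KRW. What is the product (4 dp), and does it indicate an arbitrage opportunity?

Around KRW → CHF → USD → KRW: 1 × 0.000746114 ÷ 0.978348 ÷ 0.000772288 = 0.987490
Product < 1; profitable direction is KRW → USD → CHF → KRW.

0.9875 (arbitrage exists)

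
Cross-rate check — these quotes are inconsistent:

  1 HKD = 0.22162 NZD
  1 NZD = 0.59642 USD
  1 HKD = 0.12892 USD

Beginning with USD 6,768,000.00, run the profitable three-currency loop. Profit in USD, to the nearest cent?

Profitable loop is USD → HKD → NZD → USD:
USD 6,768,000.00 ÷ 0.12892 = HKD 52,497,672.98
HKD 52,497,672.98 × 0.22162 = NZD 11,634,534.28
NZD 11,634,534.28 × 0.59642 = USD 6,939,068.94
Profit = USD 6,939,068.94 − USD 6,768,000.00

Profit: USD 171,068.94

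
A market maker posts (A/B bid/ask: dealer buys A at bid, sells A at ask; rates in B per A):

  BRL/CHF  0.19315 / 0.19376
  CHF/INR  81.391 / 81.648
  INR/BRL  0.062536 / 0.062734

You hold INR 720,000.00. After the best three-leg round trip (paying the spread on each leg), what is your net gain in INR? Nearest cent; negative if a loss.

Best loop INR → CHF → BRL → INR:
INR 720,000.00 ÷ 81.648 (buy CHF at ask) = CHF 8,818.34
CHF 8,818.34 ÷ 0.19376 (buy BRL at ask) = BRL 45,511.68
BRL 45,511.68 ÷ 0.062734 (buy INR at ask) = INR 725,470.64

Net profit: INR 5,470.64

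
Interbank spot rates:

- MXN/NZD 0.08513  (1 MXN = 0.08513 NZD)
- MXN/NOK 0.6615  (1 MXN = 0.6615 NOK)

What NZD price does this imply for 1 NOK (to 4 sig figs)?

1 NOK ÷ 0.6615 = 1.51172 MXN
1.51172 MXN × 0.08513 = 0.128692 NZD

NOK/NZD = 0.1287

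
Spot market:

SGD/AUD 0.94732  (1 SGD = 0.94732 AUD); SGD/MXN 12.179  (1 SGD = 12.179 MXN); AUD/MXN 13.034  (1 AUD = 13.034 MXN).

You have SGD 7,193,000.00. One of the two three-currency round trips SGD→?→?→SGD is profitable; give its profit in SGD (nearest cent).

Profitable loop is SGD → AUD → MXN → SGD:
SGD 7,193,000.00 × 0.94732 = AUD 6,814,072.76
AUD 6,814,072.76 × 13.034 = MXN 88,814,624.35
MXN 88,814,624.35 ÷ 12.179 = SGD 7,292,439.80
Profit = SGD 7,292,439.80 − SGD 7,193,000.00

Profit: SGD 99,439.80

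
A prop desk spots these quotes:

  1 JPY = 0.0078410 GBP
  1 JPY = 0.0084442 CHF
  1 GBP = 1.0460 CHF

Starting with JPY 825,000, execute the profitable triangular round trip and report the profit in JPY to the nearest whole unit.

Profitable loop is JPY → CHF → GBP → JPY:
JPY 825,000 × 0.0084442 = CHF 6,966.47
CHF 6,966.47 ÷ 1.0460 = GBP 6,660.10
GBP 6,660.10 ÷ 0.0078410 = JPY 849,394
Profit = JPY 849,394 − JPY 825,000

Profit: JPY 24,394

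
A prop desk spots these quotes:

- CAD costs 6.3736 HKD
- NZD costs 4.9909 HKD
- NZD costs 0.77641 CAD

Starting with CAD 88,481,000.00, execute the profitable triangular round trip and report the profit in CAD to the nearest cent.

Profitable loop is CAD → NZD → HKD → CAD:
CAD 88,481,000.00 ÷ 0.77641 = NZD 113,961,695.50
NZD 113,961,695.50 × 4.9909 = HKD 568,771,426.05
HKD 568,771,426.05 ÷ 6.3736 = CAD 89,238,644.73
Profit = CAD 89,238,644.73 − CAD 88,481,000.00

Profit: CAD 757,644.73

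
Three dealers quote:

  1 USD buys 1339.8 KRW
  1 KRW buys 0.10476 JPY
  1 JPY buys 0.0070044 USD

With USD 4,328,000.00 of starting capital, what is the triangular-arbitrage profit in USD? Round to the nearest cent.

Profitable loop is USD → JPY → KRW → USD:
USD 4,328,000.00 ÷ 0.0070044 = JPY 617,897,322
JPY 617,897,322 ÷ 0.10476 = KRW 5,898,218,038
KRW 5,898,218,038 ÷ 1339.8 = USD 4,402,312.31
Profit = USD 4,402,312.31 − USD 4,328,000.00

Profit: USD 74,312.31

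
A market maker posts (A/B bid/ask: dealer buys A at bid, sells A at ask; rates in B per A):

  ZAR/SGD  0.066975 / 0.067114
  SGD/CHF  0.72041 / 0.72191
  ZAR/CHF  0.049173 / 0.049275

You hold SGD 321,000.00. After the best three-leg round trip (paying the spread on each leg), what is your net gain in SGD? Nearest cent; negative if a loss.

Net profit: SGD 4,788.35

Best loop SGD → ZAR → CHF → SGD:
SGD 321,000.00 ÷ 0.067114 (buy ZAR at ask) = ZAR 4,782,906.70
ZAR 4,782,906.70 × 0.049173 (sell ZAR at bid) = CHF 235,189.87
CHF 235,189.87 ÷ 0.72191 (buy SGD at ask) = SGD 325,788.35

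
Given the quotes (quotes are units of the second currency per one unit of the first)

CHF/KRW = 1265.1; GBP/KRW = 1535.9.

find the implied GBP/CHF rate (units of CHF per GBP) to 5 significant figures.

GBP/CHF = 1.2141

1 GBP × 1535.9 = 1535.9 KRW
1535.9 KRW ÷ 1265.1 = 1.21405 CHF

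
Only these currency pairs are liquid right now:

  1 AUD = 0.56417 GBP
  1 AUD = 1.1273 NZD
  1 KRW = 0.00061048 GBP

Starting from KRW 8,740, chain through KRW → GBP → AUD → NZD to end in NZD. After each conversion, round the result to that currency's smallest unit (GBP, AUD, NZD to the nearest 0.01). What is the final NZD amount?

NZD 10.68

KRW 8,740 × 0.00061048 = GBP 5.34
GBP 5.34 ÷ 0.56417 = AUD 9.47
AUD 9.47 × 1.1273 = NZD 10.68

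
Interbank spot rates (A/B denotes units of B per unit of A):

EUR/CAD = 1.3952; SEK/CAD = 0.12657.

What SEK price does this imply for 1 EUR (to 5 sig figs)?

1 EUR × 1.3952 = 1.3952 CAD
1.3952 CAD ÷ 0.12657 = 11.0231 SEK

EUR/SEK = 11.023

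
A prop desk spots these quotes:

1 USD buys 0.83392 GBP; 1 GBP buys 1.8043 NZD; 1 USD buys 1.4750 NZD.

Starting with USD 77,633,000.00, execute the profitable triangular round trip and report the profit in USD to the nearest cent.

Profitable loop is USD → GBP → NZD → USD:
USD 77,633,000.00 × 0.83392 = GBP 64,739,711.36
GBP 64,739,711.36 × 1.8043 = NZD 116,809,861.21
NZD 116,809,861.21 ÷ 1.4750 = USD 79,193,126.24
Profit = USD 79,193,126.24 − USD 77,633,000.00

Profit: USD 1,560,126.24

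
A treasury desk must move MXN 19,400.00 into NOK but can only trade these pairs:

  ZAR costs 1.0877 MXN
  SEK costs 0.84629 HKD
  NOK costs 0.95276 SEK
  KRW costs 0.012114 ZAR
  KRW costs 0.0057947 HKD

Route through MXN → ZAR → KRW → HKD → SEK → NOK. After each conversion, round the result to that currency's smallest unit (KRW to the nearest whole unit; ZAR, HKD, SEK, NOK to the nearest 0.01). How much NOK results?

NOK 10,581.16

MXN 19,400.00 ÷ 1.0877 = ZAR 17,835.80
ZAR 17,835.80 ÷ 0.012114 = KRW 1,472,330
KRW 1,472,330 × 0.0057947 = HKD 8,531.71
HKD 8,531.71 ÷ 0.84629 = SEK 10,081.31
SEK 10,081.31 ÷ 0.95276 = NOK 10,581.16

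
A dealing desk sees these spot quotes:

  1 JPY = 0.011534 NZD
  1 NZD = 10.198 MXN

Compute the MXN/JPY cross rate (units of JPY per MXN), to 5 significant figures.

MXN/JPY = 8.5017

1 MXN ÷ 10.198 = 0.0980584 NZD
0.0980584 NZD ÷ 0.011534 = 8.50169 JPY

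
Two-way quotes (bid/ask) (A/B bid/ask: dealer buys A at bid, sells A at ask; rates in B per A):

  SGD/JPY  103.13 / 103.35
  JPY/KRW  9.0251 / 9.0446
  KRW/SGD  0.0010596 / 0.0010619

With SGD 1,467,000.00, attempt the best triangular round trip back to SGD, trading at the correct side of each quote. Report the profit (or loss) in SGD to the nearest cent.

Best loop SGD → KRW → JPY → SGD:
SGD 1,467,000.00 ÷ 0.0010619 (buy KRW at ask) = KRW 1,381,486,016
KRW 1,381,486,016 ÷ 9.0446 (buy JPY at ask) = JPY 152,741,527
JPY 152,741,527 ÷ 103.35 (buy SGD at ask) = SGD 1,477,905.44

Net profit: SGD 10,905.44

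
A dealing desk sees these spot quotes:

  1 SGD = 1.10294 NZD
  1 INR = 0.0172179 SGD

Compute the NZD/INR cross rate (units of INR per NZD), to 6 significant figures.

1 NZD ÷ 1.10294 = 0.906668 SGD
0.906668 SGD ÷ 0.0172179 = 52.6584 INR

NZD/INR = 52.6584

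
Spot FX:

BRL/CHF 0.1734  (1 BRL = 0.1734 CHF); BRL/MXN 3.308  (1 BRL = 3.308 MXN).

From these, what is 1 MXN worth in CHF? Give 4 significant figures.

MXN/CHF = 0.05242

1 MXN ÷ 3.308 = 0.302297 BRL
0.302297 BRL × 0.1734 = 0.0524184 CHF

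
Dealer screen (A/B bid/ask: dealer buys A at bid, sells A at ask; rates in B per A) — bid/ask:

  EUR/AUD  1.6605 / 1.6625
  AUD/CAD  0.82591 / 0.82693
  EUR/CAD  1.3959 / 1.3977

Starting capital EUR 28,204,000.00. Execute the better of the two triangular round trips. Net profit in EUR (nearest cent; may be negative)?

Net profit: EUR 433,467.64

Best loop EUR → CAD → AUD → EUR:
EUR 28,204,000.00 × 1.3959 (sell EUR at bid) = CAD 39,369,963.60
CAD 39,369,963.60 ÷ 0.82693 (buy AUD at ask) = AUD 47,609,789.95
AUD 47,609,789.95 ÷ 1.6625 (buy EUR at ask) = EUR 28,637,467.64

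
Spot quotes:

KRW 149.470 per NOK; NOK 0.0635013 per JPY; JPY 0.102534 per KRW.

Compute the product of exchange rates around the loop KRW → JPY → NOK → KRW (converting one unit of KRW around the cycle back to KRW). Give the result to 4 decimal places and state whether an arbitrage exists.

0.9732 (arbitrage exists)

Around KRW → JPY → NOK → KRW: 1 × 0.102534 × 0.0635013 × 149.470 = 0.973205
Product < 1; profitable direction is KRW → NOK → JPY → KRW.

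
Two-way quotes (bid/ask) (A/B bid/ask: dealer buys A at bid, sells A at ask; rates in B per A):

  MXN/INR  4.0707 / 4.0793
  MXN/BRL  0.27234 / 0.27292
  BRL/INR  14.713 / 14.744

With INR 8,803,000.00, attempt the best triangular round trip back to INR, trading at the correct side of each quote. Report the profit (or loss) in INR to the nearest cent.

Net profit: INR 102,311.48

Best loop INR → BRL → MXN → INR:
INR 8,803,000.00 ÷ 14.744 (buy BRL at ask) = BRL 597,056.43
BRL 597,056.43 ÷ 0.27292 (buy MXN at ask) = MXN 2,187,660.96
MXN 2,187,660.96 × 4.0707 (sell MXN at bid) = INR 8,905,311.48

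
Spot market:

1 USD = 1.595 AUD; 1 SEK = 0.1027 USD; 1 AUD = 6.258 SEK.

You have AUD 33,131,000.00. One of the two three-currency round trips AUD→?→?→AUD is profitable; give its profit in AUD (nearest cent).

Profit: AUD 831,623.78

Profitable loop is AUD → SEK → USD → AUD:
AUD 33,131,000.00 × 6.258 = SEK 207,333,798.00
SEK 207,333,798.00 × 0.1027 = USD 21,293,181.05
USD 21,293,181.05 × 1.595 = AUD 33,962,623.78
Profit = AUD 33,962,623.78 − AUD 33,131,000.00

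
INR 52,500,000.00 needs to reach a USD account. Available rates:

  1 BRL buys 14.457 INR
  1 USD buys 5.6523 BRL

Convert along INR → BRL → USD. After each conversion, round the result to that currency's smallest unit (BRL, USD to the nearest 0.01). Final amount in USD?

USD 642,474.53

INR 52,500,000.00 ÷ 14.457 = BRL 3,631,458.81
BRL 3,631,458.81 ÷ 5.6523 = USD 642,474.53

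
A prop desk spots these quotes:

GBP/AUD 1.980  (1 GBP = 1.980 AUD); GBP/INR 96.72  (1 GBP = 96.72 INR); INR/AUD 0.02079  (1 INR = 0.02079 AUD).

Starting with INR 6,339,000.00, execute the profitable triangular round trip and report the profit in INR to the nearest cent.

Profitable loop is INR → AUD → GBP → INR:
INR 6,339,000.00 × 0.02079 = AUD 131,787.81
AUD 131,787.81 ÷ 1.980 = GBP 66,559.50
GBP 66,559.50 × 96.72 = INR 6,437,634.84
Profit = INR 6,437,634.84 − INR 6,339,000.00

Profit: INR 98,634.84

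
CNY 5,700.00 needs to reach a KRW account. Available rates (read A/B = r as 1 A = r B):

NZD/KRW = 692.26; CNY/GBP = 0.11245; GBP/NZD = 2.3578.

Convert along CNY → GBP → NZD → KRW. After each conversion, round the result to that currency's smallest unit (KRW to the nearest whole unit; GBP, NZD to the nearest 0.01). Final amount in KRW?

CNY 5,700.00 × 0.11245 = GBP 640.96
GBP 640.96 × 2.3578 = NZD 1,511.26
NZD 1,511.26 × 692.26 = KRW 1,046,185

KRW 1,046,185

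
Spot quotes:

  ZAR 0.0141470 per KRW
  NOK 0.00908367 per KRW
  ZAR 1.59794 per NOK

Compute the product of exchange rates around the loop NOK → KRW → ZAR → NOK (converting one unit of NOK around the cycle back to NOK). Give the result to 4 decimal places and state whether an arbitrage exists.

0.9746 (arbitrage exists)

Around NOK → KRW → ZAR → NOK: 1 ÷ 0.00908367 × 0.0141470 ÷ 1.59794 = 0.974636
Product < 1; profitable direction is NOK → ZAR → KRW → NOK.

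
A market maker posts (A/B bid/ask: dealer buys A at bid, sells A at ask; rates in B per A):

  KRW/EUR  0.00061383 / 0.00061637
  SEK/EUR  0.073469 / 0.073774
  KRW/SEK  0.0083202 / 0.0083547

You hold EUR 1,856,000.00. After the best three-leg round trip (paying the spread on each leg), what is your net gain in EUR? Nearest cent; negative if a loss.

Net result: EUR -7,617.32 (no profitable arbitrage after spreads)

Best loop EUR → SEK → KRW → EUR:
EUR 1,856,000.00 ÷ 0.073774 (buy SEK at ask) = SEK 25,157,914.71
SEK 25,157,914.71 ÷ 0.0083547 (buy KRW at ask) = KRW 3,011,228,974
KRW 3,011,228,974 × 0.00061383 (sell KRW at bid) = EUR 1,848,382.68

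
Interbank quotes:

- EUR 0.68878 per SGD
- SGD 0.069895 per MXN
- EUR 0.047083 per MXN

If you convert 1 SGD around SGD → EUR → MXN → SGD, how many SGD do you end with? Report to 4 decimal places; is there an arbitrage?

1.0225 (arbitrage exists)

Around SGD → EUR → MXN → SGD: 1 × 0.68878 ÷ 0.047083 × 0.069895 = 1.022498
Product > 1; profitable direction is SGD → EUR → MXN → SGD.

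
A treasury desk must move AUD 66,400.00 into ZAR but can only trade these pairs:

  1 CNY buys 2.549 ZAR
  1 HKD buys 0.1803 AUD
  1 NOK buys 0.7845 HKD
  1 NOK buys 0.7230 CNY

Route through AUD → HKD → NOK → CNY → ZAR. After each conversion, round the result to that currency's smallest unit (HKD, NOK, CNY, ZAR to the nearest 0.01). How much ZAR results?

AUD 66,400.00 ÷ 0.1803 = HKD 368,275.10
HKD 368,275.10 ÷ 0.7845 = NOK 469,439.26
NOK 469,439.26 × 0.7230 = CNY 339,404.58
CNY 339,404.58 × 2.549 = ZAR 865,142.27

ZAR 865,142.27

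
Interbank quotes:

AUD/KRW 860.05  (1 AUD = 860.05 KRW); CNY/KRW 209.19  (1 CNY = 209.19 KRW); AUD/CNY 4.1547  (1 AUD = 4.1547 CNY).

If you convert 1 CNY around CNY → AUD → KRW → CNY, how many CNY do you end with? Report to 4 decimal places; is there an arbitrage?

0.9896 (arbitrage exists)

Around CNY → AUD → KRW → CNY: 1 ÷ 4.1547 × 860.05 ÷ 209.19 = 0.989562
Product < 1; profitable direction is CNY → KRW → AUD → CNY.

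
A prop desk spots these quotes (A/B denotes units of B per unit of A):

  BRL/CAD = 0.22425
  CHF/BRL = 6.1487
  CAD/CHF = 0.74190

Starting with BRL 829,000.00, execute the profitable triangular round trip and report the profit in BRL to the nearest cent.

Profitable loop is BRL → CAD → CHF → BRL:
BRL 829,000.00 × 0.22425 = CAD 185,903.25
CAD 185,903.25 × 0.74190 = CHF 137,921.62
CHF 137,921.62 × 6.1487 = BRL 848,038.67
Profit = BRL 848,038.67 − BRL 829,000.00

Profit: BRL 19,038.67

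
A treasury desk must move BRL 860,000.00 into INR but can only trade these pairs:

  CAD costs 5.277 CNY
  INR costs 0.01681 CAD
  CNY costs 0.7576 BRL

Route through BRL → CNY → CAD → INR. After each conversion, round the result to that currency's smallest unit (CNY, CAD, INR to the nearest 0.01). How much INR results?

BRL 860,000.00 ÷ 0.7576 = CNY 1,135,163.67
CNY 1,135,163.67 ÷ 5.277 = CAD 215,115.34
CAD 215,115.34 ÷ 0.01681 = INR 12,796,867.34

INR 12,796,867.34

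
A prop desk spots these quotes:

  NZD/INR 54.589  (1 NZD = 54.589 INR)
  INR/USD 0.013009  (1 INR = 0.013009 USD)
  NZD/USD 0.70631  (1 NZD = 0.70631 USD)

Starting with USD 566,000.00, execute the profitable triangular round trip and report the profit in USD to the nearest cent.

Profit: USD 3,075.81

Profitable loop is USD → NZD → INR → USD:
USD 566,000.00 ÷ 0.70631 = NZD 801,347.85
NZD 801,347.85 × 54.589 = INR 43,744,777.79
INR 43,744,777.79 × 0.013009 = USD 569,075.81
Profit = USD 569,075.81 − USD 566,000.00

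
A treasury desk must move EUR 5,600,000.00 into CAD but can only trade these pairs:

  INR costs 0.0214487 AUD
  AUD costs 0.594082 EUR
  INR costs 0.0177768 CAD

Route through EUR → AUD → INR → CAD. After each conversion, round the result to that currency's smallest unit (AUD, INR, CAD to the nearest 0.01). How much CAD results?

EUR 5,600,000.00 ÷ 0.594082 = AUD 9,426,308.15
AUD 9,426,308.15 ÷ 0.0214487 = INR 439,481,560.65
INR 439,481,560.65 × 0.0177768 = CAD 7,812,575.81

CAD 7,812,575.81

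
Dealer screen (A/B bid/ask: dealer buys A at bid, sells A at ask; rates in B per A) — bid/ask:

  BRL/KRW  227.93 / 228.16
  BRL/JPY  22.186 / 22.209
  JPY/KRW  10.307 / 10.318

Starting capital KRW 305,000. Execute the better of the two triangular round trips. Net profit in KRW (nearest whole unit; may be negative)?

Net profit: KRW 683

Best loop KRW → BRL → JPY → KRW:
KRW 305,000 ÷ 228.16 (buy BRL at ask) = BRL 1,336.78
BRL 1,336.78 × 22.186 (sell BRL at bid) = JPY 29,658
JPY 29,658 × 10.307 (sell JPY at bid) = KRW 305,683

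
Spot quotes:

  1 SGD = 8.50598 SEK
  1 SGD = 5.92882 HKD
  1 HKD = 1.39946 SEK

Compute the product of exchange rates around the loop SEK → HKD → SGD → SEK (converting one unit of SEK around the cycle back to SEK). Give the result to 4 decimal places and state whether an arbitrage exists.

Around SEK → HKD → SGD → SEK: 1 ÷ 1.39946 ÷ 5.92882 × 8.50598 = 1.025169
Product > 1; profitable direction is SEK → HKD → SGD → SEK.

1.0252 (arbitrage exists)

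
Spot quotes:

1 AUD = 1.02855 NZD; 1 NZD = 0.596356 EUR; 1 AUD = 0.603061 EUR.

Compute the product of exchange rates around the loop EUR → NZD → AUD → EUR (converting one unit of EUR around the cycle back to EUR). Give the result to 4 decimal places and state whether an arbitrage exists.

0.9832 (arbitrage exists)

Around EUR → NZD → AUD → EUR: 1 ÷ 0.596356 ÷ 1.02855 × 0.603061 = 0.983174
Product < 1; profitable direction is EUR → AUD → NZD → EUR.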